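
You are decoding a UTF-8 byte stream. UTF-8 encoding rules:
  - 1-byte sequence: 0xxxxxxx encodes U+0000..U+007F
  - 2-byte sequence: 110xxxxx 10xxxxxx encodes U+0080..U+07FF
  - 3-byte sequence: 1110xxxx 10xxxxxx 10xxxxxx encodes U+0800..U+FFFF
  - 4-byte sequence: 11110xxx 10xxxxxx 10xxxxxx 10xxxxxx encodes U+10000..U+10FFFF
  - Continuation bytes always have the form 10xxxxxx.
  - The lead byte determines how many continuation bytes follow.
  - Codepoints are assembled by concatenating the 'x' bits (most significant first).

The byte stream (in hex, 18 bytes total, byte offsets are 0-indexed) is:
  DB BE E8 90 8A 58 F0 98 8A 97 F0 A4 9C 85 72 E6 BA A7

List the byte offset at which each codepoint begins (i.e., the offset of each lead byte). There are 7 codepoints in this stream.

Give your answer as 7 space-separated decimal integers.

Byte[0]=DB: 2-byte lead, need 1 cont bytes. acc=0x1B
Byte[1]=BE: continuation. acc=(acc<<6)|0x3E=0x6FE
Completed: cp=U+06FE (starts at byte 0)
Byte[2]=E8: 3-byte lead, need 2 cont bytes. acc=0x8
Byte[3]=90: continuation. acc=(acc<<6)|0x10=0x210
Byte[4]=8A: continuation. acc=(acc<<6)|0x0A=0x840A
Completed: cp=U+840A (starts at byte 2)
Byte[5]=58: 1-byte ASCII. cp=U+0058
Byte[6]=F0: 4-byte lead, need 3 cont bytes. acc=0x0
Byte[7]=98: continuation. acc=(acc<<6)|0x18=0x18
Byte[8]=8A: continuation. acc=(acc<<6)|0x0A=0x60A
Byte[9]=97: continuation. acc=(acc<<6)|0x17=0x18297
Completed: cp=U+18297 (starts at byte 6)
Byte[10]=F0: 4-byte lead, need 3 cont bytes. acc=0x0
Byte[11]=A4: continuation. acc=(acc<<6)|0x24=0x24
Byte[12]=9C: continuation. acc=(acc<<6)|0x1C=0x91C
Byte[13]=85: continuation. acc=(acc<<6)|0x05=0x24705
Completed: cp=U+24705 (starts at byte 10)
Byte[14]=72: 1-byte ASCII. cp=U+0072
Byte[15]=E6: 3-byte lead, need 2 cont bytes. acc=0x6
Byte[16]=BA: continuation. acc=(acc<<6)|0x3A=0x1BA
Byte[17]=A7: continuation. acc=(acc<<6)|0x27=0x6EA7
Completed: cp=U+6EA7 (starts at byte 15)

Answer: 0 2 5 6 10 14 15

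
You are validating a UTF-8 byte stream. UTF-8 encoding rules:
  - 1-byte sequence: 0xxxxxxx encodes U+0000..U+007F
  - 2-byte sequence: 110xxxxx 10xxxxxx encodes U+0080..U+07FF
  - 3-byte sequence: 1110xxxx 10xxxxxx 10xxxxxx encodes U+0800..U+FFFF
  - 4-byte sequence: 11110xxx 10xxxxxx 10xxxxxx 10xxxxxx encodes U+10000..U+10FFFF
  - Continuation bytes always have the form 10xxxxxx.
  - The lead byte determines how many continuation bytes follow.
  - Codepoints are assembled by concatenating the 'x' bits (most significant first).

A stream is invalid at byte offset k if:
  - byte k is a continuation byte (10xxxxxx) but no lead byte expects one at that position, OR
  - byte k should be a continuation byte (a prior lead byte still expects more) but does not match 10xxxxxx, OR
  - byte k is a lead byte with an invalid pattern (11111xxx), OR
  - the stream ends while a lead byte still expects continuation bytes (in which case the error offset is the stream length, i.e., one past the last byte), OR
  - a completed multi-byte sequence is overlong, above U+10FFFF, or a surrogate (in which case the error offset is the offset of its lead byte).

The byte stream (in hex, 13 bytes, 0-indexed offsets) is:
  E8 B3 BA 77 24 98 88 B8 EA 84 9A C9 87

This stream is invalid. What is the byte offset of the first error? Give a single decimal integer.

Answer: 5

Derivation:
Byte[0]=E8: 3-byte lead, need 2 cont bytes. acc=0x8
Byte[1]=B3: continuation. acc=(acc<<6)|0x33=0x233
Byte[2]=BA: continuation. acc=(acc<<6)|0x3A=0x8CFA
Completed: cp=U+8CFA (starts at byte 0)
Byte[3]=77: 1-byte ASCII. cp=U+0077
Byte[4]=24: 1-byte ASCII. cp=U+0024
Byte[5]=98: INVALID lead byte (not 0xxx/110x/1110/11110)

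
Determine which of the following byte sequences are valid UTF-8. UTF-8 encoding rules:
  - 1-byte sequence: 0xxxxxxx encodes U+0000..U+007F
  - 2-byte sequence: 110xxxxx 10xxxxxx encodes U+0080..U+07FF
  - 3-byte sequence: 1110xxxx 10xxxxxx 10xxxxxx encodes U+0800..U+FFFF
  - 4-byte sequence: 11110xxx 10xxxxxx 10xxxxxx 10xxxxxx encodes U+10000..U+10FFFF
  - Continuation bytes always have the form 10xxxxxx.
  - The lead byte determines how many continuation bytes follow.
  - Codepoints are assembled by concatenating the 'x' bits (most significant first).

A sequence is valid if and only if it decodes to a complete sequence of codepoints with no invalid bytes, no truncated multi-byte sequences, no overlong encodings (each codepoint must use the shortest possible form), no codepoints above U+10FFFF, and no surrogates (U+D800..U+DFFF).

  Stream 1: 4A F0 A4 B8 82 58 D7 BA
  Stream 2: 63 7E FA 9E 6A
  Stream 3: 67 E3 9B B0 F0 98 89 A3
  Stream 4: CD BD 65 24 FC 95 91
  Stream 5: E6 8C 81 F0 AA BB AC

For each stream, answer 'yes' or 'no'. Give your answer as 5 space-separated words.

Stream 1: decodes cleanly. VALID
Stream 2: error at byte offset 2. INVALID
Stream 3: decodes cleanly. VALID
Stream 4: error at byte offset 4. INVALID
Stream 5: decodes cleanly. VALID

Answer: yes no yes no yes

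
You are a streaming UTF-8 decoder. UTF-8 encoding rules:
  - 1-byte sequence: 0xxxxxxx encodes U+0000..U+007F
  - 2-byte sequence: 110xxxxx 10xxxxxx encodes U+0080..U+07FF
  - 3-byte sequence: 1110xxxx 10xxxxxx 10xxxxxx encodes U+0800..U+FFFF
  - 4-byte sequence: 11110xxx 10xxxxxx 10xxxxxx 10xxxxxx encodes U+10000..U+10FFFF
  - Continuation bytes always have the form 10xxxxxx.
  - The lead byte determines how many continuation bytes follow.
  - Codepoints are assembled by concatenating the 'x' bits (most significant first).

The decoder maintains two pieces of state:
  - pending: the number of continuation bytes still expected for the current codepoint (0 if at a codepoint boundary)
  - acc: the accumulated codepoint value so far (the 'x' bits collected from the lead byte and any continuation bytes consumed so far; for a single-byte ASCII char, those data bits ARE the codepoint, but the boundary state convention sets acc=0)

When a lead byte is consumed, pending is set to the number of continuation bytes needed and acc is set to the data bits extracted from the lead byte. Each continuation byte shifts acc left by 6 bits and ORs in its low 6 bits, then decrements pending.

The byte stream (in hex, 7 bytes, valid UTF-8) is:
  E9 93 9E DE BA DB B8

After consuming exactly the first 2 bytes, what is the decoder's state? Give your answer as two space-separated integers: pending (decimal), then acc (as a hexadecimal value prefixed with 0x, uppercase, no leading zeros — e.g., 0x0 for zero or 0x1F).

Answer: 1 0x253

Derivation:
Byte[0]=E9: 3-byte lead. pending=2, acc=0x9
Byte[1]=93: continuation. acc=(acc<<6)|0x13=0x253, pending=1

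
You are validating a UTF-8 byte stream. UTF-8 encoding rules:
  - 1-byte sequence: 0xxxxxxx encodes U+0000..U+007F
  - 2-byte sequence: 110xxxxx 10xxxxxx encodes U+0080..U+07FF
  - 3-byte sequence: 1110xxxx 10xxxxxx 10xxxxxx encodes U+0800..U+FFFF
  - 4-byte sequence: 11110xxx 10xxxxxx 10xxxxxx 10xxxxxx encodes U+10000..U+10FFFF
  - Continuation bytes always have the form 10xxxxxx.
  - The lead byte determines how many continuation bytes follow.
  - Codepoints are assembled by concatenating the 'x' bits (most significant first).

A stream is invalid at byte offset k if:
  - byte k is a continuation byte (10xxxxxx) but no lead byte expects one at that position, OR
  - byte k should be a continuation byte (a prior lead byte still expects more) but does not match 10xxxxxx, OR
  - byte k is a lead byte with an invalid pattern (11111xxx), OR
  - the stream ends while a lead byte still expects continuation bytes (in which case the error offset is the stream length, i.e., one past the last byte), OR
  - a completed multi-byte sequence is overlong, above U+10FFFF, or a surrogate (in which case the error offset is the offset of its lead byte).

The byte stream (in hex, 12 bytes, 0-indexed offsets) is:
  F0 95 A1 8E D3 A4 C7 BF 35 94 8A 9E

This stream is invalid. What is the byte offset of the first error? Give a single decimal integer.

Answer: 9

Derivation:
Byte[0]=F0: 4-byte lead, need 3 cont bytes. acc=0x0
Byte[1]=95: continuation. acc=(acc<<6)|0x15=0x15
Byte[2]=A1: continuation. acc=(acc<<6)|0x21=0x561
Byte[3]=8E: continuation. acc=(acc<<6)|0x0E=0x1584E
Completed: cp=U+1584E (starts at byte 0)
Byte[4]=D3: 2-byte lead, need 1 cont bytes. acc=0x13
Byte[5]=A4: continuation. acc=(acc<<6)|0x24=0x4E4
Completed: cp=U+04E4 (starts at byte 4)
Byte[6]=C7: 2-byte lead, need 1 cont bytes. acc=0x7
Byte[7]=BF: continuation. acc=(acc<<6)|0x3F=0x1FF
Completed: cp=U+01FF (starts at byte 6)
Byte[8]=35: 1-byte ASCII. cp=U+0035
Byte[9]=94: INVALID lead byte (not 0xxx/110x/1110/11110)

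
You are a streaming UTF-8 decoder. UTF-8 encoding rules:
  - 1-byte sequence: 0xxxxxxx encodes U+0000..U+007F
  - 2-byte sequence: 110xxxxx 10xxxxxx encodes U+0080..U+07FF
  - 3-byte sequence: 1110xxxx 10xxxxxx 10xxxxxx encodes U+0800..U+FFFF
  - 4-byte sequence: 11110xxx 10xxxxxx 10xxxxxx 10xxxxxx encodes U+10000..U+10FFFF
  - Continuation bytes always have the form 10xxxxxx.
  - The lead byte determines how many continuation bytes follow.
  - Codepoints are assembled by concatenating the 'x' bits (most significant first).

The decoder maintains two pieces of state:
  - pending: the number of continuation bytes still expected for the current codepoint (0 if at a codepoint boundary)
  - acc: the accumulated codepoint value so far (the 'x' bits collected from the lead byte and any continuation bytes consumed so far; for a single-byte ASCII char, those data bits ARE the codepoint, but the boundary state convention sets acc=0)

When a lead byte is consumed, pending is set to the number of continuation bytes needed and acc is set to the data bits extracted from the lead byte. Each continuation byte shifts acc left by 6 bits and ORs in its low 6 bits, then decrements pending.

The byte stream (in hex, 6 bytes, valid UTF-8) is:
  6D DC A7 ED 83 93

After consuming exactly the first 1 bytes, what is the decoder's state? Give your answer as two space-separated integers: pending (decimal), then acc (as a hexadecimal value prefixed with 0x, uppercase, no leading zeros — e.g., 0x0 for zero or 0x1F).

Byte[0]=6D: 1-byte. pending=0, acc=0x0

Answer: 0 0x0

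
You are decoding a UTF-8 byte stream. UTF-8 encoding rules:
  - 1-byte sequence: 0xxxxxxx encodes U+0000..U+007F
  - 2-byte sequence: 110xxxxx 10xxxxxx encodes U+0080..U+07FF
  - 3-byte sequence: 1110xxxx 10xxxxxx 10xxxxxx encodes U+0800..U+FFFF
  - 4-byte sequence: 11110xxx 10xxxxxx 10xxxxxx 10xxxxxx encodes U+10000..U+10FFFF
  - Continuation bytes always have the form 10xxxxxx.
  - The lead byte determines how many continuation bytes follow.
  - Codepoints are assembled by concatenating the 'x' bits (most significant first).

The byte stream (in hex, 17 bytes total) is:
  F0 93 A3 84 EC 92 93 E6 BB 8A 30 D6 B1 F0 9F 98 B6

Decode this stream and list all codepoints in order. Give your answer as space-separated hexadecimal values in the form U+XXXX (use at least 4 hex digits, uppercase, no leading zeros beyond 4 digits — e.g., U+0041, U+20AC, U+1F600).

Byte[0]=F0: 4-byte lead, need 3 cont bytes. acc=0x0
Byte[1]=93: continuation. acc=(acc<<6)|0x13=0x13
Byte[2]=A3: continuation. acc=(acc<<6)|0x23=0x4E3
Byte[3]=84: continuation. acc=(acc<<6)|0x04=0x138C4
Completed: cp=U+138C4 (starts at byte 0)
Byte[4]=EC: 3-byte lead, need 2 cont bytes. acc=0xC
Byte[5]=92: continuation. acc=(acc<<6)|0x12=0x312
Byte[6]=93: continuation. acc=(acc<<6)|0x13=0xC493
Completed: cp=U+C493 (starts at byte 4)
Byte[7]=E6: 3-byte lead, need 2 cont bytes. acc=0x6
Byte[8]=BB: continuation. acc=(acc<<6)|0x3B=0x1BB
Byte[9]=8A: continuation. acc=(acc<<6)|0x0A=0x6ECA
Completed: cp=U+6ECA (starts at byte 7)
Byte[10]=30: 1-byte ASCII. cp=U+0030
Byte[11]=D6: 2-byte lead, need 1 cont bytes. acc=0x16
Byte[12]=B1: continuation. acc=(acc<<6)|0x31=0x5B1
Completed: cp=U+05B1 (starts at byte 11)
Byte[13]=F0: 4-byte lead, need 3 cont bytes. acc=0x0
Byte[14]=9F: continuation. acc=(acc<<6)|0x1F=0x1F
Byte[15]=98: continuation. acc=(acc<<6)|0x18=0x7D8
Byte[16]=B6: continuation. acc=(acc<<6)|0x36=0x1F636
Completed: cp=U+1F636 (starts at byte 13)

Answer: U+138C4 U+C493 U+6ECA U+0030 U+05B1 U+1F636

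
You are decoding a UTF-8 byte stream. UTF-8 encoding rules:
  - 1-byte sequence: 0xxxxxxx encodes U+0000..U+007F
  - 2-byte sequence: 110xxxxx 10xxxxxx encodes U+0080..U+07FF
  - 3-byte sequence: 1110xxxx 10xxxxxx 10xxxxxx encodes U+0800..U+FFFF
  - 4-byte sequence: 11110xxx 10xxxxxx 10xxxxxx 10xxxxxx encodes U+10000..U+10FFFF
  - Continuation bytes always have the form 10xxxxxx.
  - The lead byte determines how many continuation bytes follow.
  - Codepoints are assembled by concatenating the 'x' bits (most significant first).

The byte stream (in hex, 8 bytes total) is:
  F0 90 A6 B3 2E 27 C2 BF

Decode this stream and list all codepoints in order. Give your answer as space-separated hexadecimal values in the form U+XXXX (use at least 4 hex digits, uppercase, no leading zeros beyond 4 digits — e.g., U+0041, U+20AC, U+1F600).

Byte[0]=F0: 4-byte lead, need 3 cont bytes. acc=0x0
Byte[1]=90: continuation. acc=(acc<<6)|0x10=0x10
Byte[2]=A6: continuation. acc=(acc<<6)|0x26=0x426
Byte[3]=B3: continuation. acc=(acc<<6)|0x33=0x109B3
Completed: cp=U+109B3 (starts at byte 0)
Byte[4]=2E: 1-byte ASCII. cp=U+002E
Byte[5]=27: 1-byte ASCII. cp=U+0027
Byte[6]=C2: 2-byte lead, need 1 cont bytes. acc=0x2
Byte[7]=BF: continuation. acc=(acc<<6)|0x3F=0xBF
Completed: cp=U+00BF (starts at byte 6)

Answer: U+109B3 U+002E U+0027 U+00BF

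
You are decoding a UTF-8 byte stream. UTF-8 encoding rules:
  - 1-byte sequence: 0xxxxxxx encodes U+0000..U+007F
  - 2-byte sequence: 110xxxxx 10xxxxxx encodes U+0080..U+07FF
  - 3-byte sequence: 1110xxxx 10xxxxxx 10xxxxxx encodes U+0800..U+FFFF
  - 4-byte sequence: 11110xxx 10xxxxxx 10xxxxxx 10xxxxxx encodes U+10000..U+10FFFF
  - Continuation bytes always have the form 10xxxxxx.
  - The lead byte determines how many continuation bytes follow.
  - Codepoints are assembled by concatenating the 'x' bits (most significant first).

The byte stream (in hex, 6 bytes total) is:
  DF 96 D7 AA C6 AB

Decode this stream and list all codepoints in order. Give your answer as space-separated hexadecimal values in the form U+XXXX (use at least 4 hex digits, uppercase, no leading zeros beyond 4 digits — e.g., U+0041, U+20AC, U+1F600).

Byte[0]=DF: 2-byte lead, need 1 cont bytes. acc=0x1F
Byte[1]=96: continuation. acc=(acc<<6)|0x16=0x7D6
Completed: cp=U+07D6 (starts at byte 0)
Byte[2]=D7: 2-byte lead, need 1 cont bytes. acc=0x17
Byte[3]=AA: continuation. acc=(acc<<6)|0x2A=0x5EA
Completed: cp=U+05EA (starts at byte 2)
Byte[4]=C6: 2-byte lead, need 1 cont bytes. acc=0x6
Byte[5]=AB: continuation. acc=(acc<<6)|0x2B=0x1AB
Completed: cp=U+01AB (starts at byte 4)

Answer: U+07D6 U+05EA U+01AB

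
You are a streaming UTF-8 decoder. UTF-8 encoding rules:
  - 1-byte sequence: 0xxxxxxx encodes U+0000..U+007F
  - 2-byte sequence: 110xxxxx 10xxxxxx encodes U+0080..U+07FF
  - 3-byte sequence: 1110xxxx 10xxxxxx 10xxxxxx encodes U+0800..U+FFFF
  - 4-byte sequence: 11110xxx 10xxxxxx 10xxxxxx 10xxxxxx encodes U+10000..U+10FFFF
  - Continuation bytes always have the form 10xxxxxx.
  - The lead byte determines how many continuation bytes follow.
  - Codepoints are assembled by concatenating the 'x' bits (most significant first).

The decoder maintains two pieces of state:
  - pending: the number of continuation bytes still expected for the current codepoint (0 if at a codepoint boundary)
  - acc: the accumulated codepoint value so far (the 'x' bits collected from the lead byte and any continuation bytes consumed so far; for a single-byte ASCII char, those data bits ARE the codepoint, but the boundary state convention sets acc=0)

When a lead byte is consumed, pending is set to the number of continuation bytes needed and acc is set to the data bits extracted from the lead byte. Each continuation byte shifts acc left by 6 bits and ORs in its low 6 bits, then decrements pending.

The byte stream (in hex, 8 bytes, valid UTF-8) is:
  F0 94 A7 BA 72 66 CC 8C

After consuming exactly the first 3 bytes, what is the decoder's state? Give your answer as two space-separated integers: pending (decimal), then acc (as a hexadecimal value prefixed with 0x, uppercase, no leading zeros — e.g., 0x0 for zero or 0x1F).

Answer: 1 0x527

Derivation:
Byte[0]=F0: 4-byte lead. pending=3, acc=0x0
Byte[1]=94: continuation. acc=(acc<<6)|0x14=0x14, pending=2
Byte[2]=A7: continuation. acc=(acc<<6)|0x27=0x527, pending=1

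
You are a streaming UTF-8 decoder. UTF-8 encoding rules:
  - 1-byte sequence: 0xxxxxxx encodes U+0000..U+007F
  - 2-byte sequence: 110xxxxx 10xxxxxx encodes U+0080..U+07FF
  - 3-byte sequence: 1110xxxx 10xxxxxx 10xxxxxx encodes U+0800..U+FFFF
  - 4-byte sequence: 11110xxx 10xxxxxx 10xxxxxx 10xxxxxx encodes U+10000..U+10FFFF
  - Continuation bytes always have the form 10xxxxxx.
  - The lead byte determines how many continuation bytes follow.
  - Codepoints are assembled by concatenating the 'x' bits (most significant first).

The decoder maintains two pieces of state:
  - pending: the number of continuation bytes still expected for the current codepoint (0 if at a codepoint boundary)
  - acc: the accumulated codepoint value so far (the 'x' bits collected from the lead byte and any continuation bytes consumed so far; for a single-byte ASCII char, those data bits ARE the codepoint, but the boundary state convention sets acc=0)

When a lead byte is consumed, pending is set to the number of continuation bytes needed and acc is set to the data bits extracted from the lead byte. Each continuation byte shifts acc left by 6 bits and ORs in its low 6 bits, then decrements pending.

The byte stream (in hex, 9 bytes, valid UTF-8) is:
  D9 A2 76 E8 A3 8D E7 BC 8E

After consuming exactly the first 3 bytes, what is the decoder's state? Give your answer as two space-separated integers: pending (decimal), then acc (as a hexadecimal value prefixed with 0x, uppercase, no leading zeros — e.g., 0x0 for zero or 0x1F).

Answer: 0 0x0

Derivation:
Byte[0]=D9: 2-byte lead. pending=1, acc=0x19
Byte[1]=A2: continuation. acc=(acc<<6)|0x22=0x662, pending=0
Byte[2]=76: 1-byte. pending=0, acc=0x0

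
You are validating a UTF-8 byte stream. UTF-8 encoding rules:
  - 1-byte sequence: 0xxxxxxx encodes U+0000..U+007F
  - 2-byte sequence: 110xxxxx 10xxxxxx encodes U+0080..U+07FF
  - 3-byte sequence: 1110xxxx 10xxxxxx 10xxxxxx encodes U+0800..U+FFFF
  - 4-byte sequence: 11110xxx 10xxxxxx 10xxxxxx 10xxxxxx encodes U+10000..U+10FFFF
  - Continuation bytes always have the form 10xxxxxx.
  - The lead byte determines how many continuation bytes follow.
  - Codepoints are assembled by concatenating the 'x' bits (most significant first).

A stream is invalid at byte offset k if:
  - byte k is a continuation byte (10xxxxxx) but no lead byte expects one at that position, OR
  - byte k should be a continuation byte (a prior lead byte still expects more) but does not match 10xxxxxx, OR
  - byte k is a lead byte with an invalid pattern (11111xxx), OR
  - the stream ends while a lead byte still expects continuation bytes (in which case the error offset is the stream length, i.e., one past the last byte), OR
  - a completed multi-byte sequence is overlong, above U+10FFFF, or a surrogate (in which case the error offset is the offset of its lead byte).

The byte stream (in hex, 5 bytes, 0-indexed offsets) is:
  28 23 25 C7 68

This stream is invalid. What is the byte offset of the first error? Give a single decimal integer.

Answer: 4

Derivation:
Byte[0]=28: 1-byte ASCII. cp=U+0028
Byte[1]=23: 1-byte ASCII. cp=U+0023
Byte[2]=25: 1-byte ASCII. cp=U+0025
Byte[3]=C7: 2-byte lead, need 1 cont bytes. acc=0x7
Byte[4]=68: expected 10xxxxxx continuation. INVALID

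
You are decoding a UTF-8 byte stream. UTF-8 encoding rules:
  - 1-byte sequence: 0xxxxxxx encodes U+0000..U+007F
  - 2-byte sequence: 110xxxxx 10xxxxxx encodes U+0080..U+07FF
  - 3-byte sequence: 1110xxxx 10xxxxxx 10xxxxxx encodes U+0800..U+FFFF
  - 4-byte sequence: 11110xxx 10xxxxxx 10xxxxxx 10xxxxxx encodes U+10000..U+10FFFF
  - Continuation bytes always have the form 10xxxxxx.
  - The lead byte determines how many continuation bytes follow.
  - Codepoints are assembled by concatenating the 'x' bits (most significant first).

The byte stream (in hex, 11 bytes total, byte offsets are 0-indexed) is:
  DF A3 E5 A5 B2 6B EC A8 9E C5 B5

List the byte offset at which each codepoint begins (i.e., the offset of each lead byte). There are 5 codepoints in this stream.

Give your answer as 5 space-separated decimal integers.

Answer: 0 2 5 6 9

Derivation:
Byte[0]=DF: 2-byte lead, need 1 cont bytes. acc=0x1F
Byte[1]=A3: continuation. acc=(acc<<6)|0x23=0x7E3
Completed: cp=U+07E3 (starts at byte 0)
Byte[2]=E5: 3-byte lead, need 2 cont bytes. acc=0x5
Byte[3]=A5: continuation. acc=(acc<<6)|0x25=0x165
Byte[4]=B2: continuation. acc=(acc<<6)|0x32=0x5972
Completed: cp=U+5972 (starts at byte 2)
Byte[5]=6B: 1-byte ASCII. cp=U+006B
Byte[6]=EC: 3-byte lead, need 2 cont bytes. acc=0xC
Byte[7]=A8: continuation. acc=(acc<<6)|0x28=0x328
Byte[8]=9E: continuation. acc=(acc<<6)|0x1E=0xCA1E
Completed: cp=U+CA1E (starts at byte 6)
Byte[9]=C5: 2-byte lead, need 1 cont bytes. acc=0x5
Byte[10]=B5: continuation. acc=(acc<<6)|0x35=0x175
Completed: cp=U+0175 (starts at byte 9)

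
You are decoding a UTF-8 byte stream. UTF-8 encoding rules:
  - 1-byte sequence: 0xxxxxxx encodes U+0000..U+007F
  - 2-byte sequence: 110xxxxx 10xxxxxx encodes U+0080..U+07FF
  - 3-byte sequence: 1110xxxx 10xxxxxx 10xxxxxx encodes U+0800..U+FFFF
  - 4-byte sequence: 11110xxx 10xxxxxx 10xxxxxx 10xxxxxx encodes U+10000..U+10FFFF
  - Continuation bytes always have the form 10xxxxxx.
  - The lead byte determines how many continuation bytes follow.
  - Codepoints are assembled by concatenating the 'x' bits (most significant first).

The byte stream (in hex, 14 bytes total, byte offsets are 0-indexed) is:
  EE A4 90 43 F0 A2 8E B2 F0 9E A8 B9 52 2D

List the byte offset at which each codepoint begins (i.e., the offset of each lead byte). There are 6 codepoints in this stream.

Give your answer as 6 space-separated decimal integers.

Answer: 0 3 4 8 12 13

Derivation:
Byte[0]=EE: 3-byte lead, need 2 cont bytes. acc=0xE
Byte[1]=A4: continuation. acc=(acc<<6)|0x24=0x3A4
Byte[2]=90: continuation. acc=(acc<<6)|0x10=0xE910
Completed: cp=U+E910 (starts at byte 0)
Byte[3]=43: 1-byte ASCII. cp=U+0043
Byte[4]=F0: 4-byte lead, need 3 cont bytes. acc=0x0
Byte[5]=A2: continuation. acc=(acc<<6)|0x22=0x22
Byte[6]=8E: continuation. acc=(acc<<6)|0x0E=0x88E
Byte[7]=B2: continuation. acc=(acc<<6)|0x32=0x223B2
Completed: cp=U+223B2 (starts at byte 4)
Byte[8]=F0: 4-byte lead, need 3 cont bytes. acc=0x0
Byte[9]=9E: continuation. acc=(acc<<6)|0x1E=0x1E
Byte[10]=A8: continuation. acc=(acc<<6)|0x28=0x7A8
Byte[11]=B9: continuation. acc=(acc<<6)|0x39=0x1EA39
Completed: cp=U+1EA39 (starts at byte 8)
Byte[12]=52: 1-byte ASCII. cp=U+0052
Byte[13]=2D: 1-byte ASCII. cp=U+002D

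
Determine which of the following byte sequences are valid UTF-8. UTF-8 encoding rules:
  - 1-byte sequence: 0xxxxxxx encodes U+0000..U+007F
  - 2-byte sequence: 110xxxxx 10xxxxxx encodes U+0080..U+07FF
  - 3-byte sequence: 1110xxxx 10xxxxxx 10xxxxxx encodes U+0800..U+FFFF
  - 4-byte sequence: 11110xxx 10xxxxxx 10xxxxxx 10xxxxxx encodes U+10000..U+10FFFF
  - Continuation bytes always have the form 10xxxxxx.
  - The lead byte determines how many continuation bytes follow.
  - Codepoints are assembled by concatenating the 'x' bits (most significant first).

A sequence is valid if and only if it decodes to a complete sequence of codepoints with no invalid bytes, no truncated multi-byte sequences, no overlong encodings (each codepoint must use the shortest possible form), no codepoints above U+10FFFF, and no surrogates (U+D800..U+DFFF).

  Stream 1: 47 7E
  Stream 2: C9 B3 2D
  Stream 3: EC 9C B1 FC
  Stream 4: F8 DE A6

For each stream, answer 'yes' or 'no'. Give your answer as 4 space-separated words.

Stream 1: decodes cleanly. VALID
Stream 2: decodes cleanly. VALID
Stream 3: error at byte offset 3. INVALID
Stream 4: error at byte offset 0. INVALID

Answer: yes yes no no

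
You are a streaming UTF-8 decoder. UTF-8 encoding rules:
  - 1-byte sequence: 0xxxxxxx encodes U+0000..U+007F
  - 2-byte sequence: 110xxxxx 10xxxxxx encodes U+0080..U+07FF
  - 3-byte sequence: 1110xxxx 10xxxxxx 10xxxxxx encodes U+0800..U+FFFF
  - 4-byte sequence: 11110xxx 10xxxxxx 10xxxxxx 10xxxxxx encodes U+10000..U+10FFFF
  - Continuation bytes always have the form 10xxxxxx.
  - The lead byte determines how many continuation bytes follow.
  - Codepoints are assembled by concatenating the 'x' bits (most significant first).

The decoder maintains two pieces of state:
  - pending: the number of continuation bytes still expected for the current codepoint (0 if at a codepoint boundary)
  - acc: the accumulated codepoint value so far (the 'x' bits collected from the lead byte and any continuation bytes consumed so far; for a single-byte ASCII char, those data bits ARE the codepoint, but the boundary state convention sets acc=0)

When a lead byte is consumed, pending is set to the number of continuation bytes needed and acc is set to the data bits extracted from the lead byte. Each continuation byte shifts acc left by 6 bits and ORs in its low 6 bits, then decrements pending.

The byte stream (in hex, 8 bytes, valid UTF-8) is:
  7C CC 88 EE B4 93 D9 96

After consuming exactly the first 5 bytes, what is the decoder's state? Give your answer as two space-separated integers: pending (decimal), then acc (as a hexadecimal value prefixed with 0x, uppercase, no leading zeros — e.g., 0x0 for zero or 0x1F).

Answer: 1 0x3B4

Derivation:
Byte[0]=7C: 1-byte. pending=0, acc=0x0
Byte[1]=CC: 2-byte lead. pending=1, acc=0xC
Byte[2]=88: continuation. acc=(acc<<6)|0x08=0x308, pending=0
Byte[3]=EE: 3-byte lead. pending=2, acc=0xE
Byte[4]=B4: continuation. acc=(acc<<6)|0x34=0x3B4, pending=1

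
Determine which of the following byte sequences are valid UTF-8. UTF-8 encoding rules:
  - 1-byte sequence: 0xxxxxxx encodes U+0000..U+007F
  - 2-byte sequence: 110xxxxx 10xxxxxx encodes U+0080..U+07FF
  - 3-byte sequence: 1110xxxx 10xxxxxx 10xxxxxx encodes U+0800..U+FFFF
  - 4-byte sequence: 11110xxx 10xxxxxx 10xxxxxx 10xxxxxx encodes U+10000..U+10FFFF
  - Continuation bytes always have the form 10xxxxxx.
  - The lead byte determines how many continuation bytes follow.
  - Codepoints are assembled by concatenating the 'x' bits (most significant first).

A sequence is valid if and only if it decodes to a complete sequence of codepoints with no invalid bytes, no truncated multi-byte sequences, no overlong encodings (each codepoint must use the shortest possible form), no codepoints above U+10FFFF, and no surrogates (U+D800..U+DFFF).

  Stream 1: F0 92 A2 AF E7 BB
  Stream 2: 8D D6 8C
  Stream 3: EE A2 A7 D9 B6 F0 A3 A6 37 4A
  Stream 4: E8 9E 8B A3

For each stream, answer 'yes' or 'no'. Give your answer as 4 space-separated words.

Answer: no no no no

Derivation:
Stream 1: error at byte offset 6. INVALID
Stream 2: error at byte offset 0. INVALID
Stream 3: error at byte offset 8. INVALID
Stream 4: error at byte offset 3. INVALID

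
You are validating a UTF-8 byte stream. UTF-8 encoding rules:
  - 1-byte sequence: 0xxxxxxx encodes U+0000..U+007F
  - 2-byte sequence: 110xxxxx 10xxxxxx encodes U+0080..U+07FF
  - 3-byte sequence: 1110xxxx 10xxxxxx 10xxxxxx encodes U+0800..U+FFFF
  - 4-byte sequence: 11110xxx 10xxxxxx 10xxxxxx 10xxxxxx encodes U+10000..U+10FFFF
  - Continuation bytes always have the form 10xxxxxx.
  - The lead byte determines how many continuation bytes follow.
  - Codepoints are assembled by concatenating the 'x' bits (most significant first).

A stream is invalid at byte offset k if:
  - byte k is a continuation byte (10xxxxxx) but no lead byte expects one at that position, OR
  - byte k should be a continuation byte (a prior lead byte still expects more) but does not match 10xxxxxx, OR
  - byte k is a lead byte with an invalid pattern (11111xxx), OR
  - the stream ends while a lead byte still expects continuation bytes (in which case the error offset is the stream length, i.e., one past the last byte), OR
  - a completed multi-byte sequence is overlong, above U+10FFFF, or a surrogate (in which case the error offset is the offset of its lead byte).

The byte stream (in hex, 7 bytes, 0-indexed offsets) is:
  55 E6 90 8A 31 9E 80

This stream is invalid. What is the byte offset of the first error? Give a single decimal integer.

Byte[0]=55: 1-byte ASCII. cp=U+0055
Byte[1]=E6: 3-byte lead, need 2 cont bytes. acc=0x6
Byte[2]=90: continuation. acc=(acc<<6)|0x10=0x190
Byte[3]=8A: continuation. acc=(acc<<6)|0x0A=0x640A
Completed: cp=U+640A (starts at byte 1)
Byte[4]=31: 1-byte ASCII. cp=U+0031
Byte[5]=9E: INVALID lead byte (not 0xxx/110x/1110/11110)

Answer: 5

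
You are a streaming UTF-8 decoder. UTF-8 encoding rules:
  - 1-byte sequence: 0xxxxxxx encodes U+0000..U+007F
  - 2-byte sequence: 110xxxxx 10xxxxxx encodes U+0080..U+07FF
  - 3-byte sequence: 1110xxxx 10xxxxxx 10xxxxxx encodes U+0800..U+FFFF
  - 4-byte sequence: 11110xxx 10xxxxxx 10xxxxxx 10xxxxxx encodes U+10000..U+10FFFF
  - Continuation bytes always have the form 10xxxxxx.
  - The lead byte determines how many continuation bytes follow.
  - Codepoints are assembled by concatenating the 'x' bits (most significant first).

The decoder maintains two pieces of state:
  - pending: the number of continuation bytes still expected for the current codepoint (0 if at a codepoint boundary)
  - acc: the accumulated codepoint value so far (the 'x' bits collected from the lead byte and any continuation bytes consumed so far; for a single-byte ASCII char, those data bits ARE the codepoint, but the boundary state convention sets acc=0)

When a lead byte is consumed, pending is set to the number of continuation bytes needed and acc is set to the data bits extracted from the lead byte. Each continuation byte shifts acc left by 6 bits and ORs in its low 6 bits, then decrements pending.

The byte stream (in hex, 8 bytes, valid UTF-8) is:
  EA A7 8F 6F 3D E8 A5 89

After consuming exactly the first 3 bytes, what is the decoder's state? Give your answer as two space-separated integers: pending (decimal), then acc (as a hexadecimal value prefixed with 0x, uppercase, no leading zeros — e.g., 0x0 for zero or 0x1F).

Byte[0]=EA: 3-byte lead. pending=2, acc=0xA
Byte[1]=A7: continuation. acc=(acc<<6)|0x27=0x2A7, pending=1
Byte[2]=8F: continuation. acc=(acc<<6)|0x0F=0xA9CF, pending=0

Answer: 0 0xA9CF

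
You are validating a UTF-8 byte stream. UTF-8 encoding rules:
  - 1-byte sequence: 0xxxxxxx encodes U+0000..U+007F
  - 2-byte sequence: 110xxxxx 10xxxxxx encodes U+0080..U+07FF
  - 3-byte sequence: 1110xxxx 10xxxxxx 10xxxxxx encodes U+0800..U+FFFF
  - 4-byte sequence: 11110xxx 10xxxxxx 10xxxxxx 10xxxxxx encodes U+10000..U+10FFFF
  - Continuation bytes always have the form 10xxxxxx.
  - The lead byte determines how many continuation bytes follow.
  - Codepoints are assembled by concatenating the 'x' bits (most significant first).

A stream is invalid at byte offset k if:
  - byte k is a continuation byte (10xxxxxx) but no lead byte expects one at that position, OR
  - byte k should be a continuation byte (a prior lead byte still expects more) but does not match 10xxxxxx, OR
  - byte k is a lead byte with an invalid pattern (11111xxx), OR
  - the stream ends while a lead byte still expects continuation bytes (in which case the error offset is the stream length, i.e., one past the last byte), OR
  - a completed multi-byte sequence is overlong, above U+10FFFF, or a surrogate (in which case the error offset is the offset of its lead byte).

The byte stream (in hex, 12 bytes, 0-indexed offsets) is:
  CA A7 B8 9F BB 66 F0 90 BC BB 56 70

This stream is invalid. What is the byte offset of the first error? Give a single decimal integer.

Byte[0]=CA: 2-byte lead, need 1 cont bytes. acc=0xA
Byte[1]=A7: continuation. acc=(acc<<6)|0x27=0x2A7
Completed: cp=U+02A7 (starts at byte 0)
Byte[2]=B8: INVALID lead byte (not 0xxx/110x/1110/11110)

Answer: 2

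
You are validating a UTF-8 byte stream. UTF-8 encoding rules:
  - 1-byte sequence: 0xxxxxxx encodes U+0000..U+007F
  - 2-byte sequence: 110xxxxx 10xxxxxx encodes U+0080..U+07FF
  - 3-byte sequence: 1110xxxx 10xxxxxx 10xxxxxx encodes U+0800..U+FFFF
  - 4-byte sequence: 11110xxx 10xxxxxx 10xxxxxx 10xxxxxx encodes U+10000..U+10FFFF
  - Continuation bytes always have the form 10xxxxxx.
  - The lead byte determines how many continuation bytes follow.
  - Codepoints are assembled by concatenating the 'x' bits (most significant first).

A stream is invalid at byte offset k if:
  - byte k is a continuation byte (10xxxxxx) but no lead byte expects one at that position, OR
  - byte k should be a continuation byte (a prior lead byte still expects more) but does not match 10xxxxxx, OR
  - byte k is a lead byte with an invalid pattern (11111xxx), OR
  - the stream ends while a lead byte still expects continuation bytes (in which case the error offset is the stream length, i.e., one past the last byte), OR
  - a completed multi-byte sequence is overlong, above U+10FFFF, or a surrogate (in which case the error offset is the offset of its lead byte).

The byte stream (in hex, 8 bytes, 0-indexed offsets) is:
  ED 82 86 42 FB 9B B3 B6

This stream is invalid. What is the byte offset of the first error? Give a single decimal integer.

Answer: 4

Derivation:
Byte[0]=ED: 3-byte lead, need 2 cont bytes. acc=0xD
Byte[1]=82: continuation. acc=(acc<<6)|0x02=0x342
Byte[2]=86: continuation. acc=(acc<<6)|0x06=0xD086
Completed: cp=U+D086 (starts at byte 0)
Byte[3]=42: 1-byte ASCII. cp=U+0042
Byte[4]=FB: INVALID lead byte (not 0xxx/110x/1110/11110)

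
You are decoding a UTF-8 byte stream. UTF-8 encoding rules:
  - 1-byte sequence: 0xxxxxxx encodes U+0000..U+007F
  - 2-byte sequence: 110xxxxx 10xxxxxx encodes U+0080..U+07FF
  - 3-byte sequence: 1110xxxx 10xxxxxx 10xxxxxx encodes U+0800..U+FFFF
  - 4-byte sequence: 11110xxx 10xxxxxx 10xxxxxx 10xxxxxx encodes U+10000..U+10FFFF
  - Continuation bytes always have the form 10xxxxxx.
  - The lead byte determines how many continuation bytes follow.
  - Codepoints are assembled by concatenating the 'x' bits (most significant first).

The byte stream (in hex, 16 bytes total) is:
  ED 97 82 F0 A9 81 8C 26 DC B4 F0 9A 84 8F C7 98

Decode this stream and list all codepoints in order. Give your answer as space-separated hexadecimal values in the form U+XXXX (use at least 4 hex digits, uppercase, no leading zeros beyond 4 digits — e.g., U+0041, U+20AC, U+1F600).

Answer: U+D5C2 U+2904C U+0026 U+0734 U+1A10F U+01D8

Derivation:
Byte[0]=ED: 3-byte lead, need 2 cont bytes. acc=0xD
Byte[1]=97: continuation. acc=(acc<<6)|0x17=0x357
Byte[2]=82: continuation. acc=(acc<<6)|0x02=0xD5C2
Completed: cp=U+D5C2 (starts at byte 0)
Byte[3]=F0: 4-byte lead, need 3 cont bytes. acc=0x0
Byte[4]=A9: continuation. acc=(acc<<6)|0x29=0x29
Byte[5]=81: continuation. acc=(acc<<6)|0x01=0xA41
Byte[6]=8C: continuation. acc=(acc<<6)|0x0C=0x2904C
Completed: cp=U+2904C (starts at byte 3)
Byte[7]=26: 1-byte ASCII. cp=U+0026
Byte[8]=DC: 2-byte lead, need 1 cont bytes. acc=0x1C
Byte[9]=B4: continuation. acc=(acc<<6)|0x34=0x734
Completed: cp=U+0734 (starts at byte 8)
Byte[10]=F0: 4-byte lead, need 3 cont bytes. acc=0x0
Byte[11]=9A: continuation. acc=(acc<<6)|0x1A=0x1A
Byte[12]=84: continuation. acc=(acc<<6)|0x04=0x684
Byte[13]=8F: continuation. acc=(acc<<6)|0x0F=0x1A10F
Completed: cp=U+1A10F (starts at byte 10)
Byte[14]=C7: 2-byte lead, need 1 cont bytes. acc=0x7
Byte[15]=98: continuation. acc=(acc<<6)|0x18=0x1D8
Completed: cp=U+01D8 (starts at byte 14)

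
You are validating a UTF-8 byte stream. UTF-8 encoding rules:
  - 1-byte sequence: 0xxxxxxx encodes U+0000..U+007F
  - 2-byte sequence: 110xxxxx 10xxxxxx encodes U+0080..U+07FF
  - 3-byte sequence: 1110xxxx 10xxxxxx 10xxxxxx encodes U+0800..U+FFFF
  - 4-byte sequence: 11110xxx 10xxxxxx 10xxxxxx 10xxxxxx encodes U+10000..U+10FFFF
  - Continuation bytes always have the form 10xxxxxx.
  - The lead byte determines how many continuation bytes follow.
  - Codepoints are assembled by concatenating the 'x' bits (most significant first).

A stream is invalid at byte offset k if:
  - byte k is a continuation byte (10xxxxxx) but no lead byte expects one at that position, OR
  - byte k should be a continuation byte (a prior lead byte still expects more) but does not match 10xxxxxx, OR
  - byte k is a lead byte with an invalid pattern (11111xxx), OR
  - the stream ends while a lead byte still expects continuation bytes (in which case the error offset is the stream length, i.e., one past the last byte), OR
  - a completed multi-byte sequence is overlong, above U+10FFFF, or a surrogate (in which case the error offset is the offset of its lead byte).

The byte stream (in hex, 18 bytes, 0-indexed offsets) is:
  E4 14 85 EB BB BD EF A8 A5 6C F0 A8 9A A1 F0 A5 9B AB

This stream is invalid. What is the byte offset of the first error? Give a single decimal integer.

Answer: 1

Derivation:
Byte[0]=E4: 3-byte lead, need 2 cont bytes. acc=0x4
Byte[1]=14: expected 10xxxxxx continuation. INVALID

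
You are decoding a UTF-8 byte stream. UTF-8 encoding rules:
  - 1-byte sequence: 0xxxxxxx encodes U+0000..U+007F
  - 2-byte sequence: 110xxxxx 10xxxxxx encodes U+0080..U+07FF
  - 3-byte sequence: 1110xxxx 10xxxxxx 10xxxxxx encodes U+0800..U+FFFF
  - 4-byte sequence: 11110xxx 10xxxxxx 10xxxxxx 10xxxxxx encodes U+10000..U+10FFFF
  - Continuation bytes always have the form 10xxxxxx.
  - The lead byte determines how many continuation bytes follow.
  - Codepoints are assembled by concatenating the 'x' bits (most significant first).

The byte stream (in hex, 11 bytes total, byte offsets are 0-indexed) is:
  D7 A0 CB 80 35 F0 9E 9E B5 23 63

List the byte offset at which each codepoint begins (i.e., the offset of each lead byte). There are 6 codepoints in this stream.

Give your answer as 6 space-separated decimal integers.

Byte[0]=D7: 2-byte lead, need 1 cont bytes. acc=0x17
Byte[1]=A0: continuation. acc=(acc<<6)|0x20=0x5E0
Completed: cp=U+05E0 (starts at byte 0)
Byte[2]=CB: 2-byte lead, need 1 cont bytes. acc=0xB
Byte[3]=80: continuation. acc=(acc<<6)|0x00=0x2C0
Completed: cp=U+02C0 (starts at byte 2)
Byte[4]=35: 1-byte ASCII. cp=U+0035
Byte[5]=F0: 4-byte lead, need 3 cont bytes. acc=0x0
Byte[6]=9E: continuation. acc=(acc<<6)|0x1E=0x1E
Byte[7]=9E: continuation. acc=(acc<<6)|0x1E=0x79E
Byte[8]=B5: continuation. acc=(acc<<6)|0x35=0x1E7B5
Completed: cp=U+1E7B5 (starts at byte 5)
Byte[9]=23: 1-byte ASCII. cp=U+0023
Byte[10]=63: 1-byte ASCII. cp=U+0063

Answer: 0 2 4 5 9 10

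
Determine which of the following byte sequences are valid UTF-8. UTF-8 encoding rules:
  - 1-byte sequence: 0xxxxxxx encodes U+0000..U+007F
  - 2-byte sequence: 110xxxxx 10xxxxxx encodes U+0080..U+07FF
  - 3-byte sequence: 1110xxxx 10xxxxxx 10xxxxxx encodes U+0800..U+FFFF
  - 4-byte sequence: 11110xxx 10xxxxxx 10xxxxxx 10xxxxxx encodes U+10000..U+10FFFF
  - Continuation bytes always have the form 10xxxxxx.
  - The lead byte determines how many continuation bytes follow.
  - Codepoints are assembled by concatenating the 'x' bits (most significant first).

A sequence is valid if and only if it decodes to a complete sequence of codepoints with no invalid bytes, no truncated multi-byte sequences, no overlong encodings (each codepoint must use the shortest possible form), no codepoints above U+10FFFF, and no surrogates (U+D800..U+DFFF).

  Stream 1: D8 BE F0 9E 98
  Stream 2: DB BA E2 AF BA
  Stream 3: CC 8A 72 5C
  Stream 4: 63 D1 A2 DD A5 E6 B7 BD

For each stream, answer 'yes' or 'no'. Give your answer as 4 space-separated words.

Answer: no yes yes yes

Derivation:
Stream 1: error at byte offset 5. INVALID
Stream 2: decodes cleanly. VALID
Stream 3: decodes cleanly. VALID
Stream 4: decodes cleanly. VALID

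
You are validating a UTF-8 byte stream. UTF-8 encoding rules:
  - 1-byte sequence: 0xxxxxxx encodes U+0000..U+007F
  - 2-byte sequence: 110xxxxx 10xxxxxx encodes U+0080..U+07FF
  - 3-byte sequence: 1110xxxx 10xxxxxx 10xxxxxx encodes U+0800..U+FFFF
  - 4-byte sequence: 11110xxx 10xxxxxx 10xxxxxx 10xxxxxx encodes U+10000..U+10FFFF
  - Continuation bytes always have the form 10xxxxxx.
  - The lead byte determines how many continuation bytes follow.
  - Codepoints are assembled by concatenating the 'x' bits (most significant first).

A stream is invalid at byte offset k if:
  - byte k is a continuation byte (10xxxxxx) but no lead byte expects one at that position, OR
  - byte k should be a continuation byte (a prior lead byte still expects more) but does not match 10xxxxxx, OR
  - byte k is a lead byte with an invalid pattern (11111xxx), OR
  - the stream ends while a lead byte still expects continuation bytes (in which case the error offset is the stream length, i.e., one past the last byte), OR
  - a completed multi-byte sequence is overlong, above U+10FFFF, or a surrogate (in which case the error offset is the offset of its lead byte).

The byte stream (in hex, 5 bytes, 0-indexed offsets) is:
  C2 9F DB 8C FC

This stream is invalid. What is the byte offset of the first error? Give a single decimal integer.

Answer: 4

Derivation:
Byte[0]=C2: 2-byte lead, need 1 cont bytes. acc=0x2
Byte[1]=9F: continuation. acc=(acc<<6)|0x1F=0x9F
Completed: cp=U+009F (starts at byte 0)
Byte[2]=DB: 2-byte lead, need 1 cont bytes. acc=0x1B
Byte[3]=8C: continuation. acc=(acc<<6)|0x0C=0x6CC
Completed: cp=U+06CC (starts at byte 2)
Byte[4]=FC: INVALID lead byte (not 0xxx/110x/1110/11110)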